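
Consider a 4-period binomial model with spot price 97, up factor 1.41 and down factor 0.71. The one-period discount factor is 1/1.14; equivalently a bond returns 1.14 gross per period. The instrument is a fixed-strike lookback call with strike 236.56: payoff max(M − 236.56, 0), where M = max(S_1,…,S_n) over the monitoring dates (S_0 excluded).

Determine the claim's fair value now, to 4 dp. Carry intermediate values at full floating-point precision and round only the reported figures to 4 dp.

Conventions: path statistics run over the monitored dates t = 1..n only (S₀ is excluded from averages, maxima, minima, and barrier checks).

price = 14.2508

Risk-neutral up-probability p* = (R−d)/(u−d) = (1.14−0.71)/(1.41−0.71) = 0.6143; the claim prices as the p*-weighted sum of path payoffs discounted by R^4.
Enumerate all 2^4 = 16 price paths (U = up ×1.41, D = down ×0.71); each path with k up-moves has probability p*^k·(1−p*)^(4−k).
DDDD: M=68.8700, payoff=0.0000, prob=0.022134
UDDD: M=136.7700, payoff=0.0000, prob=0.035251
DUDD: M=97.1067, payoff=0.0000, prob=0.035251
UUDD: M=192.8457, payoff=0.0000, prob=0.056140
DDUD: M=68.9458, payoff=0.0000, prob=0.035251
UDUD: M=136.9204, payoff=0.0000, prob=0.056140
DUUD: M=136.9204, payoff=0.0000, prob=0.056140
UUUD: M=271.9124, payoff=35.3524, prob=0.089408
DDDU: M=68.8700, payoff=0.0000, prob=0.035251
UDDU: M=136.7700, payoff=0.0000, prob=0.056140
DUDU: M=97.2135, payoff=0.0000, prob=0.056140
UUDU: M=193.0578, payoff=0.0000, prob=0.089408
DDUU: M=97.2135, payoff=0.0000, prob=0.056140
UDUU: M=193.0578, payoff=0.0000, prob=0.089408
DUUU: M=193.0578, payoff=0.0000, prob=0.089408
UUUU: M=383.3965, payoff=146.8365, prob=0.142391
Price = Σ prob·payoff / R^4 = 24.068954 / 1.688960 = 14.2508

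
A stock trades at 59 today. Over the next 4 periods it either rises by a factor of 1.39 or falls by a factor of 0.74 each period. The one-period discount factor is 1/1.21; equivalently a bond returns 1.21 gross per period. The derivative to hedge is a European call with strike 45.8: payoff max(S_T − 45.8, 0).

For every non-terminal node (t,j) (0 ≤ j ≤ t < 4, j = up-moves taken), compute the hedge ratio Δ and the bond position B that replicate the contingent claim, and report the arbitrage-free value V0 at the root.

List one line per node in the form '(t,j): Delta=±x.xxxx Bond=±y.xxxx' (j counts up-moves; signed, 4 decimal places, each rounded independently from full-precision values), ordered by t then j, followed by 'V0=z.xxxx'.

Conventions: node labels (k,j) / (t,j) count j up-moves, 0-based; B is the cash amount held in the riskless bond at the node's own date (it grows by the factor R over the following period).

No-arbitrage ⇒ martingale measure with p* = (R−d)/(u−d) = 0.7231.
Payoffs at expiry: V(4,0)=0.0000, V(4,1)=0.0000, V(4,2)=16.6231, V(4,3)=71.4541, V(4,4)=174.4476
  t=3,j=0: stock 23.9082 → up 33.2324 (V=0.0000), down 17.6921 (V=0.0000). Price 0.0000; hedge Δ=0.0000, bond B=0.0000.
  t=3,j=1: stock 44.9087 → up 62.4231 (V=16.6231), down 33.2324 (V=0.0000). Price 9.9337; hedge Δ=0.5695, bond B=-15.6403.
  t=3,j=2: stock 84.3555 → up 117.2541 (V=71.4541), down 62.4231 (V=16.6231). Price 46.5042; hedge Δ=1.0000, bond B=-37.8512.
  t=3,j=3: stock 158.4515 → up 220.2476 (V=174.4476), down 117.2541 (V=71.4541). Price 120.6003; hedge Δ=1.0000, bond B=-37.8512.
  t=2,j=0: stock 32.3084 → up 44.9087 (V=9.9337), down 23.9082 (V=0.0000). Price 5.9362; hedge Δ=0.4730, bond B=-9.3464.
  t=2,j=1: stock 60.6874 → up 84.3555 (V=46.5042), down 44.9087 (V=9.9337). Price 30.0636; hedge Δ=0.9271, bond B=-26.1988.
  t=2,j=2: stock 113.9939 → up 158.4515 (V=120.6003), down 84.3555 (V=46.5042). Price 82.7119; hedge Δ=1.0000, bond B=-31.2820.
  t=1,j=0: stock 43.6600 → up 60.6874 (V=30.0636), down 32.3084 (V=5.9362). Price 19.3241; hedge Δ=0.8502, bond B=-17.7950.
  t=1,j=1: stock 82.0100 → up 113.9939 (V=82.7119), down 60.6874 (V=30.0636). Price 56.3077; hedge Δ=0.9877, bond B=-24.6895.
  t=0,j=0: stock 59.0000 → up 82.0100 (V=56.3077), down 43.6600 (V=19.3241). Price 38.0712; hedge Δ=0.9644, bond B=-18.8267.
Check: Δ(0,0)·S0 + B(0,0) = 38.0712 = V0.

(0,0): Delta=0.9644 Bond=-18.8267
(1,0): Delta=0.8502 Bond=-17.7950
(1,1): Delta=0.9877 Bond=-24.6895
(2,0): Delta=0.4730 Bond=-9.3464
(2,1): Delta=0.9271 Bond=-26.1988
(2,2): Delta=1.0000 Bond=-31.2820
(3,0): Delta=0.0000 Bond=0.0000
(3,1): Delta=0.5695 Bond=-15.6403
(3,2): Delta=1.0000 Bond=-37.8512
(3,3): Delta=1.0000 Bond=-37.8512
V0=38.0712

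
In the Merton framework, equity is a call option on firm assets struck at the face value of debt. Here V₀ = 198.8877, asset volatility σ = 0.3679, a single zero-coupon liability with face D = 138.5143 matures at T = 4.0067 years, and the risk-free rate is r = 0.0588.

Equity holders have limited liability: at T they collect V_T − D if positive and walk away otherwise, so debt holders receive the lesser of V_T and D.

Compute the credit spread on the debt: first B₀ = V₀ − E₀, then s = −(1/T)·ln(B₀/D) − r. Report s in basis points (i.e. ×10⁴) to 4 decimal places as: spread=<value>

spread=297.6175

With assets at 198.8877 and a single debt payment of 138.5143 at 4.0067 years:
d₁ = [ln(V₀/D) + (r + σ²/2)T] / (σ√T)
   = [ln(198.8877/138.5143) + (0.0588 + 0.5·0.3679²)·4.0067] / (0.3679·√4.0067)
   = [0.361767 + 0.506748] / 0.736416 = 1.179381
d₂ = d₁ − σ√T = 1.179381 − 0.736416 = 0.442965
N(d₁) = 0.880877,  N(d₂) = 0.671104,  e^(−rT) = 0.790101
E₀ = V₀·N(d₁) − D·e^(−rT)·N(d₂)
   = 198.8877·0.880877 − 138.5143·0.790101·0.671104 = 101.749645
B₀ = V₀ − E₀ = 198.8877 − 101.749645 = 97.138055
spread = −(1/T)·ln(B₀/D) − r = −(1/4.0067)·ln(97.138055/138.5143) − 0.0588 = 0.02976175
in basis points: 0.02976175 × 10⁴ = 297.6175 bp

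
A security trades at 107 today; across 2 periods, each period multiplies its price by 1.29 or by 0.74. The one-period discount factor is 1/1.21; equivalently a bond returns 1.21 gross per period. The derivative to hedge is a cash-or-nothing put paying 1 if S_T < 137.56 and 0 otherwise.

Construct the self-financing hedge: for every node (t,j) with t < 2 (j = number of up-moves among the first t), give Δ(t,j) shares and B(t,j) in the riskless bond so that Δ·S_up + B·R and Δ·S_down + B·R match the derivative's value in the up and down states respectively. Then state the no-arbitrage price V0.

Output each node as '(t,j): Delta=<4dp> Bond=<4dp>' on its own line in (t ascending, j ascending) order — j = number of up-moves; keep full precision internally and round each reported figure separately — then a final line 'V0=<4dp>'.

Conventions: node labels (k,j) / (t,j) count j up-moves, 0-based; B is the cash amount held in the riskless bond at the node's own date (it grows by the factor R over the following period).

Risk-neutral probability p* = (R−d)/(u−d) = (1.21−0.74)/(1.29−0.74) = 0.8545.
Expiry values: V(2,0)=1.0000, V(2,1)=1.0000, V(2,2)=0.0000
  t=1,j=0: stock 79.1800 → up 102.1422 (V=1.0000), down 58.5932 (V=1.0000). Price 0.8264; hedge Δ=0.0000, bond B=0.8264.
  t=1,j=1: stock 138.0300 → up 178.0587 (V=0.0000), down 102.1422 (V=1.0000). Price 0.1202; hedge Δ=-0.0132, bond B=1.9384.
  t=0,j=0: stock 107.0000 → up 138.0300 (V=0.1202), down 79.1800 (V=0.8264). Price 0.1842; hedge Δ=-0.0120, bond B=1.4683.
Verification: the root portfolio costs Δ(0,0)·S0 + B(0,0) = 0.1842, matching V0.

(0,0): Delta=-0.0120 Bond=1.4683
(1,0): Delta=0.0000 Bond=0.8264
(1,1): Delta=-0.0132 Bond=1.9384
V0=0.1842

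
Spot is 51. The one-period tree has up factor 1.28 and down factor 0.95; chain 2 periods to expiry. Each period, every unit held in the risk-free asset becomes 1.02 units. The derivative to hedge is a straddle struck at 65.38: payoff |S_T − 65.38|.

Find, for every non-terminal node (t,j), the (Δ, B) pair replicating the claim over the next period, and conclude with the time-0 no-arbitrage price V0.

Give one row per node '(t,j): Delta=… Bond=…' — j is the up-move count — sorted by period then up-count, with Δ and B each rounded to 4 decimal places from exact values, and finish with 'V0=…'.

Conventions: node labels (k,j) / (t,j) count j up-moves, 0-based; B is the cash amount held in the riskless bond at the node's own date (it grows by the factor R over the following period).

Under the risk-neutral measure, an up-move has probability p* = (R−d)/(u−d) = 0.2121 and values discount at R = 1.02.
Terminal payoffs: V(2,0)=19.3525, V(2,1)=3.3640, V(2,2)=18.1784
Node (1,0) S=48.4500: V=(p*·3.3640+(1−p*)·19.3525)/1.02=15.6480; Δ=(3.3640−19.3525)/(62.0160−46.0275)=-1.0000; B=V−Δ·S=64.0980
Node (1,1) S=65.2800: V=(p*·18.1784+(1−p*)·3.3640)/1.02=6.3789; Δ=(18.1784−3.3640)/(83.5584−62.0160)=0.6877; B=V−Δ·S=-38.5133
Node (0,0) S=51.0000: V=(p*·6.3789+(1−p*)·15.6480)/1.02=13.4136; Δ=(6.3789−15.6480)/(65.2800−48.4500)=-0.5508; B=V−Δ·S=41.5020
As a check, the time-0 holding Δ(0,0)·S0 + B(0,0) comes to 13.4136 — exactly V0.

(0,0): Delta=-0.5508 Bond=41.5020
(1,0): Delta=-1.0000 Bond=64.0980
(1,1): Delta=0.6877 Bond=-38.5133
V0=13.4136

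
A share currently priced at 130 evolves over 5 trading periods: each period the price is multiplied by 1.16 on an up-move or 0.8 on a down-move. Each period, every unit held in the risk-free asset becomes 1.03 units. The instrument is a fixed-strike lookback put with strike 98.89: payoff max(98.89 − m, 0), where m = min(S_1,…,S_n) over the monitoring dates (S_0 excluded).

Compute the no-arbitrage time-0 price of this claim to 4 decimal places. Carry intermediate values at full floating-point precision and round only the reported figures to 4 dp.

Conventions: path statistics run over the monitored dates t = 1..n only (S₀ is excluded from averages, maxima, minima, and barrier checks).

With p* = (R−d)/(u−d) = 0.6389, sum probability × payoff across the paths and divide by R^5.
Enumerate all 2^5 = 32 price paths (U = up ×1.16, D = down ×0.8); each path with k up-moves has probability p*^k·(1−p*)^(5−k).
DDDDD: m=42.5984, payoff=56.2916, prob=0.006141
UDDDD: m=61.7677, payoff=37.1223, prob=0.010864
DUDDD: m=61.7677, payoff=37.1223, prob=0.010864
UUDDD: m=89.5631, payoff=9.3269, prob=0.019221
DDUDD: m=61.7677, payoff=37.1223, prob=0.010864
UDUDD: m=89.5631, payoff=9.3269, prob=0.019221
DUUDD: m=89.5631, payoff=9.3269, prob=0.019221
UUUDD: m=129.8665, payoff=0.0000, prob=0.034006
DDDUD: m=61.7677, payoff=37.1223, prob=0.010864
UDDUD: m=89.5631, payoff=9.3269, prob=0.019221
DUDUD: m=89.5631, payoff=9.3269, prob=0.019221
UUDUD: m=129.8665, payoff=0.0000, prob=0.034006
DDUUD: m=83.2000, payoff=15.6900, prob=0.019221
UDUUD: m=120.6400, payoff=0.0000, prob=0.034006
DUUUD: m=104.0000, payoff=0.0000, prob=0.034006
UUUUD: m=150.8000, payoff=0.0000, prob=0.060165
DDDDU: m=53.2480, payoff=45.6420, prob=0.010864
UDDDU: m=77.2096, payoff=21.6804, prob=0.019221
DUDDU: m=77.2096, payoff=21.6804, prob=0.019221
UUDDU: m=111.9539, payoff=0.0000, prob=0.034006
DDUDU: m=77.2096, payoff=21.6804, prob=0.019221
UDUDU: m=111.9539, payoff=0.0000, prob=0.034006
DUUDU: m=104.0000, payoff=0.0000, prob=0.034006
UUUDU: m=150.8000, payoff=0.0000, prob=0.060165
DDDUU: m=66.5600, payoff=32.3300, prob=0.019221
UDDUU: m=96.5120, payoff=2.3780, prob=0.034006
DUDUU: m=96.5120, payoff=2.3780, prob=0.034006
UUDUU: m=139.9424, payoff=0.0000, prob=0.060165
DDUUU: m=83.2000, payoff=15.6900, prob=0.034006
UDUUU: m=120.6400, payoff=0.0000, prob=0.060165
DUUUU: m=104.0000, payoff=0.0000, prob=0.060165
UUUUU: m=150.8000, payoff=0.0000, prob=0.106445
Price = Σ prob·payoff / R^5 = 6.219475 / 1.159274 = 5.3650

price = 5.3650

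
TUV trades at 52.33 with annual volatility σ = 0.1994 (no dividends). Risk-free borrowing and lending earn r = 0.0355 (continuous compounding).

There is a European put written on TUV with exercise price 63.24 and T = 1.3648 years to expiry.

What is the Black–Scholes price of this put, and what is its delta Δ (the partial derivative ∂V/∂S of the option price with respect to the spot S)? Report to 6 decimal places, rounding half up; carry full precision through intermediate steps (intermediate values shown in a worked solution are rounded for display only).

price = 10.099671
Δ = -0.687385

σ√T = 0.1994·√1.3648 = 0.232948
d₁ = (ln(S/K) + (r+σ²/2)T) / (σ√T) = (ln(52.33/63.24) + (0.0355+0.1994²/2)·1.3648) / 0.232948 = (-0.189367 + 0.075583) / 0.232948 = -0.488453
d₂ = d₁ − σ√T = -0.488453 − 0.232948 = -0.721401
e^{−rT} = 0.952705
N(−d₁) = 0.687385,  N(−d₂) = 0.764669
Put price V = K·e^{−rT}·N(−d₂) − S·N(−d₁) = 46.070553 − 35.970883 = 10.099671
Δ = −N(−d₁) = -0.687385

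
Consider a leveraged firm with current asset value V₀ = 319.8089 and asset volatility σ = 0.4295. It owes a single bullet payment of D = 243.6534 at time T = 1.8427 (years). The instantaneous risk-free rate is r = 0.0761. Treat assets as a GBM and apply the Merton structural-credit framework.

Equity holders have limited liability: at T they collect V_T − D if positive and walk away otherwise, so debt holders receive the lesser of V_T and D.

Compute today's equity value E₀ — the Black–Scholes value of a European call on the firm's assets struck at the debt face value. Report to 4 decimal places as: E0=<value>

E0=128.9497

Work the structural quantities from V₀ = 319.8089 against face 243.6534:
d₁ = [ln(V₀/D) + (r + σ²/2)T] / (σ√T)
   = [ln(319.8089/243.6534) + (0.0761 + 0.5·0.4295²)·1.8427] / (0.4295·√1.8427)
   = [0.271977 + 0.310191] / 0.583029 = 0.998523
d₂ = d₁ − σ√T = 0.998523 − 0.583029 = 0.415493
N(d₁) = 0.840987,  N(d₂) = 0.661110,  e^(−rT) = 0.869159
E₀ = V₀·N(d₁) − D·e^(−rT)·N(d₂)
   = 319.8089·0.840987 − 243.6534·0.869159·0.661110 = 128.949652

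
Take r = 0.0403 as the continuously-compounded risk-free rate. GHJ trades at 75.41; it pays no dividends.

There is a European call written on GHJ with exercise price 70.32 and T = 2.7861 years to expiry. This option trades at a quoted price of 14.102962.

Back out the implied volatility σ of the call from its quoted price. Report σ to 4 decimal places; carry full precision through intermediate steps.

sigma = 0.1261

At σ = 0.1261 the Black–Scholes value reproduces the quote:
σ√T = 0.1261·√2.7861 = 0.210481
d₁ = (ln(S/K) + (r+σ²/2)T) / (σ√T) = (ln(75.41/70.32) + (0.0403+0.1261²/2)·2.7861) / 0.210481 = (0.069884 + 0.134431) / 0.210481 = 0.970702
d₂ = d₁ − σ√T = 0.970702 − 0.210481 = 0.760221
e^{−rT} = 0.893794
N(d₁) = 0.834152,  N(d₂) = 0.776439
V = S·N(d₁) − K·e^{−rT}·N(d₂) = 62.903382 − 48.800421 = 14.102962 (the quoted price), and the Black–Scholes price is strictly increasing in σ, so σ is unique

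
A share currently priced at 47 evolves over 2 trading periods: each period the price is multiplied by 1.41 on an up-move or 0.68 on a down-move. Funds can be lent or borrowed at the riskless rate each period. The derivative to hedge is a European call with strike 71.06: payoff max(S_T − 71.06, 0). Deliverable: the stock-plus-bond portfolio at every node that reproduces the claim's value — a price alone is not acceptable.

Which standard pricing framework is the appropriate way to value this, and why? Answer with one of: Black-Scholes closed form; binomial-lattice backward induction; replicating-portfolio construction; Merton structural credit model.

framework: replicating-portfolio construction

Key observation: the task asks for the hedge itself — share and bond holdings at every node of the 2-period tree on spot 47 with factors 1.41/0.68 — which is exactly what the replicating-portfolio construction produces.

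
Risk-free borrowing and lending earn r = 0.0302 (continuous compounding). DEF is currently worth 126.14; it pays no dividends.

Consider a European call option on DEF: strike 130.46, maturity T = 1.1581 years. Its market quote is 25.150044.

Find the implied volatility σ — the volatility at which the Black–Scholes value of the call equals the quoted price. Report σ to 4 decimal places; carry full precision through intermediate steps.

sigma = 0.4681

At σ = 0.4681 the Black–Scholes value reproduces the quote:
σ√T = 0.4681·√1.1581 = 0.503746
d₁ = (ln(S/K) + (r+σ²/2)T) / (σ√T) = (ln(126.14/130.46) + (0.0302+0.4681²/2)·1.1581) / 0.503746 = (-0.033674 + 0.161855) / 0.503746 = 0.254454
d₂ = d₁ − σ√T = 0.254454 − 0.503746 = -0.249292
e^{−rT} = 0.965630
N(d₁) = 0.600428,  N(d₂) = 0.401568
V = S·N(d₁) − K·e^{−rT}·N(d₂) = 75.737955 − 50.587911 = 25.150044 (the quoted price), and the Black–Scholes price is strictly increasing in σ, so σ is unique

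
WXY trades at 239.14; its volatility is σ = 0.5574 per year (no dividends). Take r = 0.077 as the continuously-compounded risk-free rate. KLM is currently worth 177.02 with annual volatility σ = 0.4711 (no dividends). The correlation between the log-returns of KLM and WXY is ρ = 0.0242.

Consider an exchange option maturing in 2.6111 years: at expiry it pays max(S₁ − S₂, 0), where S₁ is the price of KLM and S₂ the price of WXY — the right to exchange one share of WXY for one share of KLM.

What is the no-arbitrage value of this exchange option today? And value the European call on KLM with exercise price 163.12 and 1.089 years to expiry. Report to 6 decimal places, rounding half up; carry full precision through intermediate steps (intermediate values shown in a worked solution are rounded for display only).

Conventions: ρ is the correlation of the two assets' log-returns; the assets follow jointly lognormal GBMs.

exchange price = 63.137190
price(KLM call K=163.12) = 47.003150

σ_eff = √(σ₁² + σ₂² − 2ρσ₁σ₂) = √(0.4711² + 0.5574² − 2·0.0242·0.4711·0.5574) = 0.721055
d₁ = (ln(S₁/S₂) + (q₂ − q₁ + σ_eff²/2)T) / (σ_eff√T) = (ln(177.02/239.14) + (0.0 − 0.0 + 0.259960)·2.6111) / 1.165146 = 0.324419
d₂ = d₁ − σ_eff√T = 0.324419 − 1.165146 = -0.840726
N(d₁) = 0.627190,  N(d₂) = 0.200251
V = S₁·e^{−q₁T}·N(d₁) − S₂·e^{−q₂T}·N(d₂) = 111.025125 − 47.887935 = 63.137190
[vanilla: KLM call K=163.12]
σ√T = 0.4711·√1.089 = 0.491617
d₁ = (ln(S/K) + (r+σ²/2)T) / (σ√T) = (ln(177.02/163.12) + (0.077+0.4711²/2)·1.089) / 0.491617 = (0.081777 + 0.204697) / 0.491617 = 0.582716
d₂ = d₁ − σ√T = 0.582716 − 0.491617 = 0.091099
e^{−rT} = 0.919566
N(d₁) = 0.719958,  N(d₂) = 0.536293
price = S·N(d₁) − K·e^{−rT}·N(d₂) = 127.446936 − 80.443786 = 47.003150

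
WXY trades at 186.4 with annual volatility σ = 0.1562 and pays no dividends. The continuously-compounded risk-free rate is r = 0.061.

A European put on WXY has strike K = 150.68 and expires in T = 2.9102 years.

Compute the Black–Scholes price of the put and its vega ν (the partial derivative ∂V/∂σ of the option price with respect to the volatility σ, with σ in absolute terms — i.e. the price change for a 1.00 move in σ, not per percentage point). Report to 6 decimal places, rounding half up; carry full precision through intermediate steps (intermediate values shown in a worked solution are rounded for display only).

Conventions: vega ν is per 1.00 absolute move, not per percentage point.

price = 1.289470
ν = 35.395318

σ√T = 0.1562·√2.9102 = 0.266466
d₁ = (ln(S/K) + (r+σ²/2)T) / (σ√T) = (ln(186.4/150.68) + (0.061+0.1562²/2)·2.9102) / 0.266466 = (0.212737 + 0.213024) / 0.266466 = 1.597803
d₂ = d₁ − σ√T = 1.597803 − 0.266466 = 1.331337
e^{−rT} = 0.837342
N(−d₁) = 0.055043,  N(−d₂) = 0.091539
Put price V = K·e^{−rT}·N(−d₂) − S·N(−d₁) = 11.549556 − 10.260086 = 1.289470
φ(d₁) = (1/√(2π))·e^{−d₁²/2} = 0.111311
ν = S·φ(d₁)·√T = 35.395318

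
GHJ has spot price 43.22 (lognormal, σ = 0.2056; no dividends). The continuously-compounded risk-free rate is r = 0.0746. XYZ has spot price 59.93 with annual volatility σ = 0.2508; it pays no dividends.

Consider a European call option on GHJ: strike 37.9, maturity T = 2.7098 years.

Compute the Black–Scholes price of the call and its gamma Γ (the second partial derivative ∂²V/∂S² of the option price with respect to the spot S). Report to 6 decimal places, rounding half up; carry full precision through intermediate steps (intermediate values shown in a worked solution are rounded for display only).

σ√T = 0.2056·√2.7098 = 0.338448
d₁ = (ln(S/K) + (r+σ²/2)T) / (σ√T) = (ln(43.22/37.9) + (0.0746+0.2056²/2)·2.7098) / 0.338448 = (0.131352 + 0.259425) / 0.338448 = 1.154615
d₂ = d₁ − σ√T = 1.154615 − 0.338448 = 0.816167
e^{−rT} = 0.816971
N(d₁) = 0.875876,  N(d₂) = 0.792798
Call price V = S·N(d₁) − K·e^{−rT}·N(d₂) = 37.855354 − 24.547566 = 13.307788
φ(d₁) = (1/√(2π))·e^{−d₁²/2} = 0.204844
Γ = φ(d₁) / (S·σ·√T) = 0.014004

price = 13.307788
Γ = 0.014004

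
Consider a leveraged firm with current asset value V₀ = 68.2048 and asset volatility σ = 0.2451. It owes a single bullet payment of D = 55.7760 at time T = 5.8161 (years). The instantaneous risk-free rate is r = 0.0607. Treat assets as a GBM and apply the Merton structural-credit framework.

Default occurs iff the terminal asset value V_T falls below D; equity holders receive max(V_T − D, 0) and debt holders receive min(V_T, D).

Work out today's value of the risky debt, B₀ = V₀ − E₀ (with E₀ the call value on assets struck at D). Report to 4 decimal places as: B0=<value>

B0=36.3988

Work the structural quantities from V₀ = 68.2048 against face 55.7760:
d₁ = [ln(V₀/D) + (r + σ²/2)T] / (σ√T)
   = [ln(68.2048/55.7760) + (0.0607 + 0.5·0.2451²)·5.8161] / (0.2451·√5.8161)
   = [0.201171 + 0.527735] / 0.591098 = 1.233141
d₂ = d₁ − σ√T = 1.233141 − 0.591098 = 0.642043
N(d₁) = 0.891238,  N(d₂) = 0.739577,  e^(−rT) = 0.702551
E₀ = V₀·N(d₁) − D·e^(−rT)·N(d₂)
   = 68.2048·0.891238 − 55.7760·0.702551·0.739577 = 31.806036
B₀ = V₀ − E₀ = 68.2048 − 31.806036 = 36.398764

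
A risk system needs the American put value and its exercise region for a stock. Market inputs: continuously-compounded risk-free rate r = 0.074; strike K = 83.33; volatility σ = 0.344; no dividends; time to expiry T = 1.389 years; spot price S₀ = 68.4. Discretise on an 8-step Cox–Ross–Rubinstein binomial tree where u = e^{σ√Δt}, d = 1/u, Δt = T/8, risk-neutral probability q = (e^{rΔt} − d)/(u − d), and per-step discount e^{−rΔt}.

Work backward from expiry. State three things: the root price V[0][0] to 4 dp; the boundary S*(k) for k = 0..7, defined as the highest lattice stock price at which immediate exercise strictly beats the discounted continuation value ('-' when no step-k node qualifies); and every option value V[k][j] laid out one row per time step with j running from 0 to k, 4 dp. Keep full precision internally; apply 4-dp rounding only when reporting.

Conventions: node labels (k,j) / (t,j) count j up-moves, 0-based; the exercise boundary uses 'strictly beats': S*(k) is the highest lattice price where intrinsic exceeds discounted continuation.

Δt=0.17363  u=1.15412  d=0.86646  q=0.50918  discount=0.98723
step 8 (expiry): payoffs max(K−S,0) = 61.6007 54.3867 44.7777 31.9785 14.9300 0.0000 0.0000 0.0000 0.0000
step 7: (k=7,j=0): S=25.0782, K−S=58.2518, hold=57.1880 ⇒ V=58.2518 exercise | (k=7,j=1): S=33.4041, K−S=49.9259, hold=48.8621 ⇒ V=49.9259 exercise | (k=7,j=2): S=44.4941, K−S=38.8359, hold=37.7721 ⇒ V=38.8359 exercise | (k=7,j=3): S=59.2659, K−S=24.0641, hold=23.0003 ⇒ V=24.0641 exercise | (k=7,j=4): S=78.9419, K−S=4.3881, hold=7.2344 ⇒ V=7.2344 continue | (k=7,j=5): S=105.1502, K−S=0.0000, hold=0.0000 ⇒ V=0.0000 continue | (k=7,j=6): S=140.0596, K−S=0.0000, hold=0.0000 ⇒ V=0.0000 continue | (k=7,j=7): S=186.5588, K−S=0.0000, hold=0.0000 ⇒ V=0.0000 continue  boundary S*=59.2659
step 6: (k=6,j=0): S=28.9433, K−S=54.3867, hold=53.3229 ⇒ V=54.3867 exercise | (k=6,j=1): S=38.5523, K−S=44.7777, hold=43.7139 ⇒ V=44.7777 exercise | (k=6,j=2): S=51.3515, K−S=31.9785, hold=30.9147 ⇒ V=31.9785 exercise | (k=6,j=3): S=68.4000, K−S=14.9300, hold=15.2970 ⇒ V=15.2970 continue | (k=6,j=4): S=91.1085, K−S=0.0000, hold=3.5055 ⇒ V=3.5055 continue | (k=6,j=5): S=121.3561, K−S=0.0000, hold=0.0000 ⇒ V=0.0000 continue | (k=6,j=6): S=161.6458, K−S=0.0000, hold=0.0000 ⇒ V=0.0000 continue  boundary S*=51.3515
step 5: (k=5,j=0): S=33.4041, K−S=49.9259, hold=48.8621 ⇒ V=49.9259 exercise | (k=5,j=1): S=44.4941, K−S=38.8359, hold=37.7721 ⇒ V=38.8359 exercise | (k=5,j=2): S=59.2659, K−S=24.0641, hold=23.1848 ⇒ V=24.0641 exercise | (k=5,j=3): S=78.9419, K−S=4.3881, hold=9.1743 ⇒ V=9.1743 continue | (k=5,j=4): S=105.1502, K−S=0.0000, hold=1.6986 ⇒ V=1.6986 continue | (k=5,j=5): S=140.0596, K−S=0.0000, hold=0.0000 ⇒ V=0.0000 continue  boundary S*=59.2659
step 4: (k=4,j=0): S=38.5523, K−S=44.7777, hold=43.7139 ⇒ V=44.7777 exercise | (k=4,j=1): S=51.3515, K−S=31.9785, hold=30.9147 ⇒ V=31.9785 exercise | (k=4,j=2): S=68.4000, K−S=14.9300, hold=16.2721 ⇒ V=16.2721 continue | (k=4,j=3): S=91.1085, K−S=0.0000, hold=5.2993 ⇒ V=5.2993 continue | (k=4,j=4): S=121.3561, K−S=0.0000, hold=0.8231 ⇒ V=0.8231 continue  boundary S*=51.3515
step 3: (k=3,j=0): S=44.4941, K−S=38.8359, hold=37.7721 ⇒ V=38.8359 exercise | (k=3,j=1): S=59.2659, K−S=24.0641, hold=23.6750 ⇒ V=24.0641 exercise | (k=3,j=2): S=78.9419, K−S=4.3881, hold=10.5486 ⇒ V=10.5486 continue | (k=3,j=3): S=105.1502, K−S=0.0000, hold=2.9815 ⇒ V=2.9815 continue  boundary S*=59.2659
step 2: (k=2,j=0): S=51.3515, K−S=31.9785, hold=30.9147 ⇒ V=31.9785 exercise | (k=2,j=1): S=68.4000, K−S=14.9300, hold=16.9629 ⇒ V=16.9629 continue | (k=2,j=2): S=91.1085, K−S=0.0000, hold=6.6101 ⇒ V=6.6101 continue  boundary S*=51.3515
step 1: (k=1,j=0): S=59.2659, K−S=24.0641, hold=24.0222 ⇒ V=24.0641 exercise | (k=1,j=1): S=78.9419, K−S=4.3881, hold=11.5423 ⇒ V=11.5423 continue  boundary S*=59.2659
step 0: (k=0,j=0): S=68.4000, K−S=14.9300, hold=17.4624 ⇒ V=17.4624 continue  boundary S*=-

price = 17.4624
boundary = - 59.2659 51.3515 59.2659 51.3515 59.2659 51.3515 59.2659
tree:
17.4624
24.0641 11.5423
31.9785 16.9629 6.6101
38.8359 24.0641 10.5486 2.9815
44.7777 31.9785 16.2721 5.2993 0.8231
49.9259 38.8359 24.0641 9.1743 1.6986 0.0000
54.3867 44.7777 31.9785 15.2970 3.5055 0.0000 0.0000
58.2518 49.9259 38.8359 24.0641 7.2344 0.0000 0.0000 0.0000
61.6007 54.3867 44.7777 31.9785 14.9300 0.0000 0.0000 0.0000 0.0000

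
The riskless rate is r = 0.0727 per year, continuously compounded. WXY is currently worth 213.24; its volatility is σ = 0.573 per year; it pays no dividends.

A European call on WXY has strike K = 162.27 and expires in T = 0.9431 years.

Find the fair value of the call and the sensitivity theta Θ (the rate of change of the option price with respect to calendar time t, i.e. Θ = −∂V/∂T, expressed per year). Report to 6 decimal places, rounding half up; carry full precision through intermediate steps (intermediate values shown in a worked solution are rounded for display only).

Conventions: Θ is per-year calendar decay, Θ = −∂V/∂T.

σ√T = 0.573·√0.9431 = 0.556459
d₁ = (ln(S/K) + (r+σ²/2)T) / (σ√T) = (ln(213.24/162.27) + (0.0727+0.573²/2)·0.9431) / 0.556459 = (0.273157 + 0.223387) / 0.556459 = 0.892327
d₂ = d₁ − σ√T = 0.892327 − 0.556459 = 0.335867
e^{−rT} = 0.933734
N(d₁) = 0.813891,  N(d₂) = 0.631515
Call price V = S·N(d₁) − K·e^{−rT}·N(d₂) = 173.554133 − 95.685226 = 77.868907
φ(d₁) = (1/√(2π))·e^{−d₁²/2} = 0.267921
Θ = −S·φ(d₁)·σ/(2√T) − r·K·e^{−rT}·N(d₂) = −16.854725 − 6.956316 = -23.811041

price = 77.868907
Θ = -23.811041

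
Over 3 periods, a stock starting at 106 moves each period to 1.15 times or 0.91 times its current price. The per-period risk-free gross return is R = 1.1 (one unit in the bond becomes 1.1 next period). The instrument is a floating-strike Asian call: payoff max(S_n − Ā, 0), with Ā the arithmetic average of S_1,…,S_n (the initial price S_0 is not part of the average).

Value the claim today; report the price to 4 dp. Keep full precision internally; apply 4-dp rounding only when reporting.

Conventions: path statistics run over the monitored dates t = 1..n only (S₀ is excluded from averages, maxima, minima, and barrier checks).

price = 9.9405

With p* = (R−d)/(u−d) = 0.7917, sum probability × payoff across the paths and divide by R^3.
Enumerate all 2^3 = 8 price paths (U = up ×1.15, D = down ×0.91); each path with k up-moves has probability p*^k·(1−p*)^(3−k).
DDD: Ā=88.0390, payoff=0.0000, prob=0.009042
UDD: Ā=111.2581, payoff=0.0000, prob=0.034361
DUD: Ā=102.7781, payoff=0.0000, prob=0.034361
UUD: Ā=129.8844, payoff=0.0000, prob=0.130570
DDU: Ā=95.0613, payoff=5.8841, prob=0.034361
UDU: Ā=120.1325, payoff=7.4359, prob=0.130570
DUU: Ā=111.6525, payoff=15.9159, prob=0.130570
UUU: Ā=141.0993, payoff=20.1135, prob=0.496166
Price = Σ prob·payoff / R^3 = 13.230861 / 1.331000 = 9.9405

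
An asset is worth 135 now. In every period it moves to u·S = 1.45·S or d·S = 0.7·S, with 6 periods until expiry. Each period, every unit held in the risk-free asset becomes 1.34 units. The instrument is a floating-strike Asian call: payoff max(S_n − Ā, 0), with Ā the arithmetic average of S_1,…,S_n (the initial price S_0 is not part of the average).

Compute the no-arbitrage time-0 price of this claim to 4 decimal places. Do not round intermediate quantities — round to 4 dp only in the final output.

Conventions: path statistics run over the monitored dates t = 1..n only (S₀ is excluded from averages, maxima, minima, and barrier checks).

price = 62.0044

Risk-neutral up-probability p* = (R−d)/(u−d) = (1.34−0.7)/(1.45−0.7) = 0.8533; the claim prices as the p*-weighted sum of path payoffs discounted by R^6.
Enumerate all 2^6 = 64 price paths (U = up ×1.45, D = down ×0.7); each path with k up-moves has probability p*^k·(1−p*)^(6−k).
DDDDDD: Ā=46.3234, payoff=0.0000, prob=0.000010
UDDDDD: Ā=95.9557, payoff=0.0000, prob=0.000058
DUDDDD: Ā=79.0807, payoff=0.0000, prob=0.000058
UUDDDD: Ā=163.8100, payoff=0.0000, prob=0.000337
DDUDDD: Ā=67.2682, payoff=0.0000, prob=0.000058
UDUDDD: Ā=139.3412, payoff=0.0000, prob=0.000337
DUUDDD: Ā=122.4662, payoff=0.0000, prob=0.000337
UUUDDD: Ā=253.6800, payoff=0.0000, prob=0.001960
DDDUDD: Ā=58.9994, payoff=0.0000, prob=0.000058
UDDUDD: Ā=122.2131, payoff=0.0000, prob=0.000337
DUDUDD: Ā=105.3381, payoff=0.0000, prob=0.000337
UUDUDD: Ā=218.2003, payoff=0.0000, prob=0.001960
DDUUDD: Ā=93.5256, payoff=0.0000, prob=0.000337
UDUUDD: Ā=193.7316, payoff=0.0000, prob=0.001960
DUUUDD: Ā=176.8566, payoff=0.0000, prob=0.001960
UUUUDD: Ā=366.3458, payoff=0.0000, prob=0.011406
DDDDUD: Ā=53.2113, payoff=0.0000, prob=0.000058
UDDDUD: Ā=110.2234, payoff=0.0000, prob=0.000337
DUDDUD: Ā=93.3484, payoff=0.0000, prob=0.000337
UUDDUD: Ā=193.3645, payoff=0.0000, prob=0.001960
DDUDUD: Ā=81.5359, payoff=0.0000, prob=0.000337
UDUDUD: Ā=168.8958, payoff=0.0000, prob=0.001960
DUUDUD: Ā=152.0208, payoff=0.0000, prob=0.001960
UUUDUD: Ā=314.9002, payoff=0.0000, prob=0.011406
DDDUUD: Ā=73.2671, payoff=0.0000, prob=0.000337
UDDUUD: Ā=151.7677, payoff=0.0000, prob=0.001960
DUDUUD: Ā=134.8927, payoff=6.2739, prob=0.001960
UUDUUD: Ā=279.4205, payoff=12.9960, prob=0.011406
DDUUUD: Ā=123.0802, payoff=18.0864, prob=0.001960
UDUUUD: Ā=254.9518, payoff=37.4647, prob=0.011406
DUUUUD: Ā=238.0768, payoff=54.3397, prob=0.011406
UUUUUD: Ā=493.1590, payoff=112.5608, prob=0.066363
DDDDDU: Ā=49.1596, payoff=0.0000, prob=0.000058
UDDDDU: Ā=101.8306, payoff=0.0000, prob=0.000337
DUDDDU: Ā=84.9556, payoff=0.0000, prob=0.000337
UUDDDU: Ā=175.9795, payoff=0.0000, prob=0.001960
DDUDDU: Ā=73.1431, payoff=0.0000, prob=0.000337
UDUDDU: Ā=151.5107, payoff=0.0000, prob=0.001960
DUUDDU: Ā=134.6357, payoff=6.5308, prob=0.001960
UUUDDU: Ā=278.8883, payoff=13.5282, prob=0.011406
DDDUDU: Ā=64.8744, payoff=3.2750, prob=0.000337
UDDUDU: Ā=134.3826, payoff=6.7840, prob=0.001960
DUDUDU: Ā=117.5076, payoff=23.6590, prob=0.001960
UUDUDU: Ā=243.4086, payoff=49.0078, prob=0.011406
DDUUDU: Ā=105.6951, payoff=35.4715, prob=0.001960
UDUUDU: Ā=218.9399, payoff=73.4766, prob=0.011406
DUUUDU: Ā=202.0649, payoff=90.3516, prob=0.011406
UUUUDU: Ā=418.5630, payoff=187.1569, prob=0.066363
DDDDUU: Ā=59.0862, payoff=9.0631, prob=0.000337
UDDDUU: Ā=122.3929, payoff=18.7736, prob=0.001960
DUDDUU: Ā=105.5179, payoff=35.6486, prob=0.001960
UUDDUU: Ā=218.5729, payoff=73.8436, prob=0.011406
DDUDUU: Ā=93.7054, payoff=47.4611, prob=0.001960
UDUDUU: Ā=194.1041, payoff=98.3124, prob=0.011406
DUUDUU: Ā=177.2291, payoff=115.1874, prob=0.011406
UUUDUU: Ā=367.1174, payoff=238.6024, prob=0.066363
DDDUUU: Ā=85.4367, payoff=55.7299, prob=0.001960
UDDUUU: Ā=176.9760, payoff=115.4405, prob=0.011406
DUDUUU: Ā=160.1010, payoff=132.3155, prob=0.011406
UUDUUU: Ā=331.6378, payoff=274.0821, prob=0.066363
DDUUUU: Ā=148.2885, payoff=144.1280, prob=0.011406
UDUUUU: Ā=307.1690, payoff=298.5509, prob=0.066363
DUUUUU: Ā=290.2940, payoff=315.4259, prob=0.066363
UUUUUU: Ā=601.3233, payoff=653.3821, prob=0.386111
Price = Σ prob·payoff / R^6 = 358.964222 / 5.789336 = 62.0044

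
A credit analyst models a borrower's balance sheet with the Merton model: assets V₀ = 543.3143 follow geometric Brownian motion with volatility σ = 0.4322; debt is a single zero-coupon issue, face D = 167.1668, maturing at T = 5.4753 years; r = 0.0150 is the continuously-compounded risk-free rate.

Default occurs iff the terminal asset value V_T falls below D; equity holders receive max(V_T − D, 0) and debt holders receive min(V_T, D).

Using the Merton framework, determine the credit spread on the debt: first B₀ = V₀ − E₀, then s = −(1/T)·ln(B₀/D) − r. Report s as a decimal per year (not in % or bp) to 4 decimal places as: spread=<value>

Apply the equity-as-call identities (strike 167.1668, horizon 5.4753 years):
d₁ = [ln(V₀/D) + (r + σ²/2)T] / (σ√T)
   = [ln(543.3143/167.1668) + (0.0150 + 0.5·0.4322²)·5.4753] / (0.4322·√5.4753)
   = [1.178696 + 0.593514] / 1.011320 = 1.752372
d₂ = d₁ − σ√T = 1.752372 − 1.011320 = 0.741052
N(d₁) = 0.960145,  N(d₂) = 0.770669,  e^(−rT) = 0.921153
E₀ = V₀·N(d₁) − D·e^(−rT)·N(d₂)
   = 543.3143·0.960145 − 167.1668·0.921153·0.770669 = 402.988206
B₀ = V₀ − E₀ = 543.3143 − 402.988206 = 140.326094
spread = −(1/T)·ln(B₀/D) − r = −(1/5.4753)·ln(140.326094/167.1668) − 0.0150 = 0.01696595

spread=0.0170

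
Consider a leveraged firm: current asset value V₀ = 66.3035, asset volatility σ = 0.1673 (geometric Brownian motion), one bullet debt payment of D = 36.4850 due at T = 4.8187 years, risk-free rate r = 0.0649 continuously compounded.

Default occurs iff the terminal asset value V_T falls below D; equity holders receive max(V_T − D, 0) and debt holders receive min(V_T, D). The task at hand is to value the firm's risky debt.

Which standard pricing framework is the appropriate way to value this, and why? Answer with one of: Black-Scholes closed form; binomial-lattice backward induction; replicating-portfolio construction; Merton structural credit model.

Key observation: the data describe a firm's assets (V₀ = 66.3035, GBM) and a single zero-coupon debt of face 36.4850, so credit quantities follow from equity-as-call in the structural model.

framework: Merton structural credit model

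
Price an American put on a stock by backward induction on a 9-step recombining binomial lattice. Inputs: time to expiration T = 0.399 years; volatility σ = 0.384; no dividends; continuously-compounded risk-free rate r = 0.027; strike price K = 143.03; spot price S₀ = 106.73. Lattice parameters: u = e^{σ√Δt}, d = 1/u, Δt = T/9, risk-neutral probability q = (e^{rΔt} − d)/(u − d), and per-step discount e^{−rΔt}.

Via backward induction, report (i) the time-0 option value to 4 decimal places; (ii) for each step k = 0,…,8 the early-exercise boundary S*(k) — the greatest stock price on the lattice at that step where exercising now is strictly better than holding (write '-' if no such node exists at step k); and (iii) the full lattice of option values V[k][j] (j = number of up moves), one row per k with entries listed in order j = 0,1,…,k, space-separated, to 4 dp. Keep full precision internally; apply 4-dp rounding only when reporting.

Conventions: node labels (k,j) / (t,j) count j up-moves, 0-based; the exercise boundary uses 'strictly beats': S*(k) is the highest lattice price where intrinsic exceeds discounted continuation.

params: Δt=0.04433 u=1.08421 d=0.92233 q=0.48720 e^(-rΔt)=0.99880
t_9 payoffs: 91.4763 82.4278 71.7912 59.2878 44.5898 27.3121 7.0019 0.0000 0.0000 0.0000
t_8: node(8,0) S=55.8952 payoff=87.1348 vs cont=86.9637 → 87.1348 [stop]  node(8,1) S=65.7056 payoff=77.3244 vs cont=77.1533 → 77.3244 [stop]  node(8,2) S=77.2379 payoff=65.7921 vs cont=65.6210 → 65.7921 [stop]  node(8,3) S=90.7943 payoff=52.2357 vs cont=52.0646 → 52.2357 [stop]  node(8,4) S=106.7300 payoff=36.3000 vs cont=36.1289 → 36.3000 [stop]  node(8,5) S=125.4627 payoff=17.5673 vs cont=17.3962 → 17.5673 [stop]  node(8,6) S=147.4832 payoff=0.0000 vs cont=3.5863 → 3.5863 [wait]  node(8,7) S=173.3687 payoff=0.0000 vs cont=0.0000 → 0.0000 [wait]  node(8,8) S=203.7975 payoff=0.0000 vs cont=0.0000 → 0.0000 [wait]  ⇒ S*(8)=125.4627
t_7: node(7,0) S=60.6022 payoff=82.4278 vs cont=82.2567 → 82.4278 [stop]  node(7,1) S=71.2388 payoff=71.7912 vs cont=71.6201 → 71.7912 [stop]  node(7,2) S=83.7422 payoff=59.2878 vs cont=59.1167 → 59.2878 [stop]  node(7,3) S=98.4402 payoff=44.5898 vs cont=44.4187 → 44.5898 [stop]  node(7,4) S=115.7179 payoff=27.3121 vs cont=27.1410 → 27.3121 [stop]  node(7,5) S=136.0281 payoff=7.0019 vs cont=10.7430 → 10.7430 [wait]  node(7,6) S=159.9030 payoff=0.0000 vs cont=1.8369 → 1.8369 [wait]  node(7,7) S=187.9684 payoff=0.0000 vs cont=0.0000 → 0.0000 [wait]  ⇒ S*(7)=115.7179
t_6: node(6,0) S=65.7056 payoff=77.3244 vs cont=77.1533 → 77.3244 [stop]  node(6,1) S=77.2379 payoff=65.7921 vs cont=65.6210 → 65.7921 [stop]  node(6,2) S=90.7943 payoff=52.2357 vs cont=52.0646 → 52.2357 [stop]  node(6,3) S=106.7300 payoff=36.3000 vs cont=36.1289 → 36.3000 [stop]  node(6,4) S=125.4627 payoff=17.5673 vs cont=19.2167 → 19.2167 [wait]  node(6,5) S=147.4832 payoff=0.0000 vs cont=6.3963 → 6.3963 [wait]  node(6,6) S=173.3687 payoff=0.0000 vs cont=0.9408 → 0.9408 [wait]  ⇒ S*(6)=106.7300
t_5: node(5,0) S=71.2388 payoff=71.7912 vs cont=71.6201 → 71.7912 [stop]  node(5,1) S=83.7422 payoff=59.2878 vs cont=59.1167 → 59.2878 [stop]  node(5,2) S=98.4402 payoff=44.5898 vs cont=44.4187 → 44.5898 [stop]  node(5,3) S=115.7179 payoff=27.3121 vs cont=27.9436 → 27.9436 [wait]  node(5,4) S=136.0281 payoff=7.0019 vs cont=12.9551 → 12.9551 [wait]  node(5,5) S=159.9030 payoff=0.0000 vs cont=3.7339 → 3.7339 [wait]  ⇒ S*(5)=98.4402
t_4: node(4,0) S=77.2379 payoff=65.7921 vs cont=65.6210 → 65.7921 [stop]  node(4,1) S=90.7943 payoff=52.2357 vs cont=52.0646 → 52.2357 [stop]  node(4,2) S=106.7300 payoff=36.3000 vs cont=36.4362 → 36.4362 [wait]  node(4,3) S=125.4627 payoff=17.5673 vs cont=20.6166 → 20.6166 [wait]  node(4,4) S=147.4832 payoff=0.0000 vs cont=8.4525 → 8.4525 [wait]  ⇒ S*(4)=90.7943
t_3: node(3,0) S=83.7422 payoff=59.2878 vs cont=59.1167 → 59.2878 [stop]  node(3,1) S=98.4402 payoff=44.5898 vs cont=44.4850 → 44.5898 [stop]  node(3,2) S=115.7179 payoff=27.3121 vs cont=28.6945 → 28.6945 [wait]  node(3,3) S=136.0281 payoff=7.0019 vs cont=14.6727 → 14.6727 [wait]  ⇒ S*(3)=98.4402
t_2: node(2,0) S=90.7943 payoff=52.2357 vs cont=52.0646 → 52.2357 [stop]  node(2,1) S=106.7300 payoff=36.3000 vs cont=36.8016 → 36.8016 [wait]  node(2,2) S=125.4627 payoff=17.5673 vs cont=21.8370 → 21.8370 [wait]  ⇒ S*(2)=90.7943
t_1: node(1,0) S=98.4402 payoff=44.5898 vs cont=44.6628 → 44.6628 [wait]  node(1,1) S=115.7179 payoff=27.3121 vs cont=29.4756 → 29.4756 [wait]  ⇒ S*(1)=-
t_0: node(0,0) S=106.7300 payoff=36.3000 vs cont=37.2191 → 37.2191 [wait]  ⇒ S*(0)=-

price = 37.2191
boundary = - - 90.7943 98.4402 90.7943 98.4402 106.7300 115.7179 125.4627
tree:
37.2191
44.6628 29.4756
52.2357 36.8016 21.8370
59.2878 44.5898 28.6945 14.6727
65.7921 52.2357 36.4362 20.6166 8.4525
71.7912 59.2878 44.5898 27.9436 12.9551 3.7339
77.3244 65.7921 52.2357 36.3000 19.2167 6.3963 0.9408
82.4278 71.7912 59.2878 44.5898 27.3121 10.7430 1.8369 0.0000
87.1348 77.3244 65.7921 52.2357 36.3000 17.5673 3.5863 0.0000 0.0000
91.4763 82.4278 71.7912 59.2878 44.5898 27.3121 7.0019 0.0000 0.0000 0.0000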